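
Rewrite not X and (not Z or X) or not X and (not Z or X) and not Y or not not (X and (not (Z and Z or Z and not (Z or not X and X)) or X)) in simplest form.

not Z or X

not X and (not Z or X) or not X and (not Z or X) and not Y or not not (X and (not (Z and Z or Z and not (Z or not X and X)) or X))
= not X and (not Z or X) or not X and (not Z or X) and not Y or X and (not (Z and Z or Z and not (Z or not X and X)) or X)
= not X and (not Z or X) or not X and (not Z or X) and not Y or X and (not (Z and Z or Z and not Z) or X)
= not X and (not Z or X) or X and (not (Z and Z or Z and not Z) or X)
= not X and (not Z or X) or X and (not Z or X)
= not Z or X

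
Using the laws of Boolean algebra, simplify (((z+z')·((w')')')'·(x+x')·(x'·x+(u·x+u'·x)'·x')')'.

(((z+z')·((w')')')'·(x+x')·(x'·x+(u·x+u'·x)'·x')')'
= (((z+z')·((w')')')'·(x'·x+(u·x+u'·x)'·x')')'   [complement / identity]
= (((z+z')·w')'·(x'·x+(u·x+u'·x)'·x')')'   [double negation]
= (((z+z')·w')'·(x'·x+x'·x')')'   [distribution]
= ((w')'·(x'·x+x'·x')')'   [complement / identity]
= ((w')'·(x')')'   [distribution]
= w'+x'   [De Morgan]

w'+x'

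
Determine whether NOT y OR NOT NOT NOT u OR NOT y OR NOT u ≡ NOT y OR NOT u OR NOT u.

E1: NOT y OR NOT NOT NOT u OR NOT y OR NOT u
    = NOT y OR NOT u OR NOT y OR NOT u
    = NOT y OR NOT u
E2: NOT y OR NOT u OR NOT u
    = NOT y OR NOT u
Both reduce to NOT y OR NOT u, so they are equivalent.

Yes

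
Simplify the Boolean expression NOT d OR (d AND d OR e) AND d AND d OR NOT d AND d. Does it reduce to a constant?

NOT d OR (d AND d OR e) AND d AND d OR NOT d AND d
= NOT d OR d AND d OR NOT d AND d
= NOT d OR d
= TRUE

TRUE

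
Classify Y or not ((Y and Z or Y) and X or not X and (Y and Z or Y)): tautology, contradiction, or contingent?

tautology

Y or not ((Y and Z or Y) and X or not X and (Y and Z or Y))
= Y or not (Y and Z or Y)   (distribution)
= Y or not Y   (absorption)
= True   (complement)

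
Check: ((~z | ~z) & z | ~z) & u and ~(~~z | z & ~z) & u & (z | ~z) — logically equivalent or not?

Yes

E1: ((~z | ~z) & z | ~z) & u
    = (~z & z | ~z) & u   [idempotence]
    = ~z & u   [complement / identity]
E2: ~(~~z | z & ~z) & u & (z | ~z)
    = ~~~z & u & (z | ~z)   [complement / identity]
    = ~~~z & u   [complement / identity]
    = ~z & u   [double negation]
Both reduce to ~z & u, so they are equivalent.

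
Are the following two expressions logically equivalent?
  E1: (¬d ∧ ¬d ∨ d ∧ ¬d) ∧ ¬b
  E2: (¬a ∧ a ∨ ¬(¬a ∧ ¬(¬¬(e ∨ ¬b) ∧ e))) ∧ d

No

E1: (¬d ∧ ¬d ∨ d ∧ ¬d) ∧ ¬b
    = ¬d ∧ ¬b
E2: (¬a ∧ a ∨ ¬(¬a ∧ ¬(¬¬(e ∨ ¬b) ∧ e))) ∧ d
    = ¬(¬a ∧ ¬(¬¬(e ∨ ¬b) ∧ e)) ∧ d
    = ¬(¬a ∧ ¬((e ∨ ¬b) ∧ e)) ∧ d
    = (a ∨ (e ∨ ¬b) ∧ e) ∧ d
    = (a ∨ e) ∧ d
These differ: at a=1, b=0, d=0, e=1, E1 = 1 but E2 = 0.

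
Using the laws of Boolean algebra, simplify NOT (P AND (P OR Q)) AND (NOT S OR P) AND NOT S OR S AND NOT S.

NOT P AND NOT S

NOT (P AND (P OR Q)) AND (NOT S OR P) AND NOT S OR S AND NOT S
= NOT (P AND (P OR Q)) AND NOT S OR S AND NOT S   [absorption]
= NOT P AND NOT S OR S AND NOT S   [absorption]
= NOT P AND NOT S   [complement / identity]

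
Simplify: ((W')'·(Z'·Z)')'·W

((W')'·(Z'·Z)')'·W
= (W'+Z'·Z)·W
= W'·W
= 0

0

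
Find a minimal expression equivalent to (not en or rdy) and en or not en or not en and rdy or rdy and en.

(not en or rdy) and en or not en or not en and rdy or rdy and en
= (not en or rdy) and en or not en or rdy
= not en or rdy

not en or rdy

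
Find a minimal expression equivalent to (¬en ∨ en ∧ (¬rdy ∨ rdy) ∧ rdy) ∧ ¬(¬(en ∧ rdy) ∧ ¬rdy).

rdy

(¬en ∨ en ∧ (¬rdy ∨ rdy) ∧ rdy) ∧ ¬(¬(en ∧ rdy) ∧ ¬rdy)
= (¬en ∨ en ∧ rdy) ∧ ¬(¬(en ∧ rdy) ∧ ¬rdy)
= (¬en ∨ en ∧ rdy) ∧ (en ∧ rdy ∨ rdy)
= en ∧ rdy ∨ ¬en ∧ rdy
= rdy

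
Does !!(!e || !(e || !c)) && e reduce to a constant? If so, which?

yes, False

!!(!e || !(e || !c)) && e
= !(e && (e || !c)) && e   [De Morgan]
= !e && e   [absorption]
= false   [complement]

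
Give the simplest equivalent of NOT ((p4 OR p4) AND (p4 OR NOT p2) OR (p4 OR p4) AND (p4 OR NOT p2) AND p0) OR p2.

NOT p4 OR p2

NOT ((p4 OR p4) AND (p4 OR NOT p2) OR (p4 OR p4) AND (p4 OR NOT p2) AND p0) OR p2
= NOT ((p4 OR p4) AND (p4 OR NOT p2)) OR p2
= NOT (p4 AND NOT p2 OR p4) OR p2
= NOT p4 OR p2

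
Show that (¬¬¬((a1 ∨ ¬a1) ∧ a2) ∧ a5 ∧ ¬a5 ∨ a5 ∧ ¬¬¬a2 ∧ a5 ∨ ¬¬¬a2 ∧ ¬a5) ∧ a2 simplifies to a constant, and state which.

False

(¬¬¬((a1 ∨ ¬a1) ∧ a2) ∧ a5 ∧ ¬a5 ∨ a5 ∧ ¬¬¬a2 ∧ a5 ∨ ¬¬¬a2 ∧ ¬a5) ∧ a2
= (¬¬¬a2 ∧ a5 ∧ ¬a5 ∨ a5 ∧ ¬¬¬a2 ∧ a5 ∨ ¬¬¬a2 ∧ ¬a5) ∧ a2   — complement / identity
= (¬¬¬a2 ∧ a5 ∨ ¬¬¬a2 ∧ ¬a5) ∧ a2   — distribution
= ¬¬¬a2 ∧ a2   — distribution
= ¬a2 ∧ a2   — double negation
= False   — complement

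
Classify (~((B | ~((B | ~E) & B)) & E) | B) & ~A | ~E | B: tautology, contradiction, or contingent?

contingent

(~((B | ~((B | ~E) & B)) & E) | B) & ~A | ~E | B
= (~((B | ~B) & E) | B) & ~A | ~E | B   — absorption
= (~E | B) & ~A | ~E | B   — complement / identity
= ~E | B   — absorption
This depends on B, E, so it is not a constant.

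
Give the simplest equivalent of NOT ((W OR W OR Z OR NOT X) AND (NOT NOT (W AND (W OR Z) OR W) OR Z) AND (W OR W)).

NOT W

NOT ((W OR W OR Z OR NOT X) AND (NOT NOT (W AND (W OR Z) OR W) OR Z) AND (W OR W))
= NOT ((W OR W OR Z OR NOT X) AND (W AND (W OR Z) OR W OR Z) AND (W OR W))   — double negation
= NOT ((W OR W OR Z OR NOT X) AND (W OR W OR Z) AND (W OR W))   — absorption
= NOT ((W OR W OR Z) AND (W OR W))   — absorption
= NOT (W OR W)   — absorption
= NOT W   — idempotence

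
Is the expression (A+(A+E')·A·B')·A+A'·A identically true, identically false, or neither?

neither

(A+(A+E')·A·B')·A+A'·A
= (A+A·B')·A+A'·A   — absorption
= A·A+A'·A   — absorption
= A   — distribution
This depends on A, so it is not a constant.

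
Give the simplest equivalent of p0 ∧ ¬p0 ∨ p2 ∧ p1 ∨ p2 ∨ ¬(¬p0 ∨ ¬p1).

p0 ∧ ¬p0 ∨ p2 ∧ p1 ∨ p2 ∨ ¬(¬p0 ∨ ¬p1)
= p2 ∧ p1 ∨ p2 ∨ ¬(¬p0 ∨ ¬p1)
= p2 ∨ ¬(¬p0 ∨ ¬p1)
= p2 ∨ p0 ∧ p1

p2 ∨ p0 ∧ p1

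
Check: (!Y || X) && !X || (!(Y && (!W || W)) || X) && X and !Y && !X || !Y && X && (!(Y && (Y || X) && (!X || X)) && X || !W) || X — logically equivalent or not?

Yes

E1: (!Y || X) && !X || (!(Y && (!W || W)) || X) && X
    = (!Y || X) && !X || (!Y || X) && X
    = !Y || X
E2: !Y && !X || !Y && X && (!(Y && (Y || X) && (!X || X)) && X || !W) || X
    = !Y && !X || !Y && X && (!(Y && (!X || X)) && X || !W) || X
    = !Y && !X || !Y && X && (!Y && X || !W) || X
    = !Y && !X || !Y && X || X
    = !Y || X
Both reduce to !Y || X, so they are equivalent.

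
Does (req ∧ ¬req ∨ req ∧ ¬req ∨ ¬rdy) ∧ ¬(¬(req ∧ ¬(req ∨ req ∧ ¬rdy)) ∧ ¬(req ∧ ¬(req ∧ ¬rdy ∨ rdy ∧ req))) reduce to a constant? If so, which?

(req ∧ ¬req ∨ req ∧ ¬req ∨ ¬rdy) ∧ ¬(¬(req ∧ ¬(req ∨ req ∧ ¬rdy)) ∧ ¬(req ∧ ¬(req ∧ ¬rdy ∨ rdy ∧ req)))
= (req ∧ ¬req ∨ req ∧ ¬req ∨ ¬rdy) ∧ (req ∧ ¬(req ∨ req ∧ ¬rdy) ∨ req ∧ ¬(req ∧ ¬rdy ∨ rdy ∧ req))   [De Morgan]
= (req ∧ ¬req ∨ req ∧ ¬req ∨ ¬rdy) ∧ (req ∧ ¬req ∨ req ∧ ¬(req ∧ ¬rdy ∨ rdy ∧ req))   [absorption]
= (req ∧ ¬req ∨ req ∧ ¬req ∨ ¬rdy) ∧ (req ∧ ¬req ∨ req ∧ ¬req)   [distribution]
= req ∧ ¬req ∨ req ∧ ¬req   [absorption]
= req ∧ ¬req   [idempotence]
= False   [complement]

yes, False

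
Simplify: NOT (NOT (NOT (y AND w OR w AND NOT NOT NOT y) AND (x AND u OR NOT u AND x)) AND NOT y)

NOT (NOT (NOT (y AND w OR w AND NOT NOT NOT y) AND (x AND u OR NOT u AND x)) AND NOT y)
= NOT (NOT (NOT (y AND w OR w AND NOT y) AND (x AND u OR NOT u AND x)) AND NOT y)   — double negation
= NOT (NOT (NOT w AND (x AND u OR NOT u AND x)) AND NOT y)   — distribution
= NOT w AND (x AND u OR NOT u AND x) OR y   — De Morgan
= NOT w AND x OR y   — distribution

NOT w AND x OR y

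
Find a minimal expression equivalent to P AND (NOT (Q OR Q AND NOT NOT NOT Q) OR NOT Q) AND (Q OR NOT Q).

P AND NOT Q

P AND (NOT (Q OR Q AND NOT NOT NOT Q) OR NOT Q) AND (Q OR NOT Q)
= P AND (NOT (Q OR Q AND NOT Q) OR NOT Q) AND (Q OR NOT Q)   [double negation]
= P AND (NOT Q OR NOT Q) AND (Q OR NOT Q)   [complement / identity]
= P AND (NOT Q OR NOT Q)   [complement / identity]
= P AND NOT Q   [idempotence]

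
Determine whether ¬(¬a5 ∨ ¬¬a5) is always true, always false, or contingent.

always false

¬(¬a5 ∨ ¬¬a5)
= a5 ∧ ¬a5   — De Morgan
= False   — complement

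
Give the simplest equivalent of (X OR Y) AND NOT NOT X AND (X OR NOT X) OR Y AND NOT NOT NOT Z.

(X OR Y) AND NOT NOT X AND (X OR NOT X) OR Y AND NOT NOT NOT Z
= (X OR Y) AND X AND (X OR NOT X) OR Y AND NOT NOT NOT Z
= X AND (X OR NOT X) OR Y AND NOT NOT NOT Z
= X AND (X OR NOT X) OR Y AND NOT Z
= X OR Y AND NOT Z

X OR Y AND NOT Z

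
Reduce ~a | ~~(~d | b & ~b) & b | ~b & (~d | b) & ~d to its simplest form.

~a | ~~(~d | b & ~b) & b | ~b & (~d | b) & ~d
= ~a | (~d | b & ~b) & b | ~b & (~d | b) & ~d   (double negation)
= ~a | ~d & b | ~b & (~d | b) & ~d   (complement / identity)
= ~a | ~d & b | ~b & ~d   (absorption)
= ~a | ~d   (distribution)

~a | ~d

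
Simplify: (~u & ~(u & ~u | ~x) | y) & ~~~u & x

~u & x

(~u & ~(u & ~u | ~x) | y) & ~~~u & x
= (~u & ~~x | y) & ~~~u & x   (complement / identity)
= (~u & ~~x | y) & ~u & x   (double negation)
= (~u & x | y) & ~u & x   (double negation)
= ~u & x   (absorption)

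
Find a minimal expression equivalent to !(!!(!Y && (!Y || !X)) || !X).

Y && X

!(!!(!Y && (!Y || !X)) || !X)
= !(!Y && (!Y || !X) || !X)   [double negation]
= !(!Y || !X)   [absorption]
= Y && X   [De Morgan]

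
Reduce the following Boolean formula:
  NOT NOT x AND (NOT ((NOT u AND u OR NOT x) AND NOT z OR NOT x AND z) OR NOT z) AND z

NOT NOT x AND (NOT ((NOT u AND u OR NOT x) AND NOT z OR NOT x AND z) OR NOT z) AND z
= NOT NOT x AND (NOT (NOT x AND NOT z OR NOT x AND z) OR NOT z) AND z   — complement / identity
= NOT NOT x AND (NOT NOT x OR NOT z) AND z   — distribution
= NOT NOT x AND z   — absorption
= x AND z   — double negation

x AND z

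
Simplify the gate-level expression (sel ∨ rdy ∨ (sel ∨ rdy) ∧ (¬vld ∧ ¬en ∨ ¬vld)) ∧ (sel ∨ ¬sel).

sel ∨ rdy

(sel ∨ rdy ∨ (sel ∨ rdy) ∧ (¬vld ∧ ¬en ∨ ¬vld)) ∧ (sel ∨ ¬sel)
= (sel ∨ rdy ∨ (sel ∨ rdy) ∧ ¬vld) ∧ (sel ∨ ¬sel)   — absorption
= sel ∨ rdy ∨ (sel ∨ rdy) ∧ ¬vld   — complement / identity
= sel ∨ rdy   — absorption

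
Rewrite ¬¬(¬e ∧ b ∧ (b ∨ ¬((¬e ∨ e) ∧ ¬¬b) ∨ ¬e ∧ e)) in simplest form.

¬e ∧ b

¬¬(¬e ∧ b ∧ (b ∨ ¬((¬e ∨ e) ∧ ¬¬b) ∨ ¬e ∧ e))
= ¬¬(¬e ∧ b ∧ (b ∨ ¬((¬e ∨ e) ∧ ¬¬b)))   — complement / identity
= ¬¬(¬e ∧ b ∧ (b ∨ ¬¬¬b))   — complement / identity
= ¬¬(¬e ∧ b ∧ (b ∨ ¬b))   — double negation
= ¬e ∧ b ∧ (b ∨ ¬b)   — double negation
= ¬e ∧ b   — complement / identity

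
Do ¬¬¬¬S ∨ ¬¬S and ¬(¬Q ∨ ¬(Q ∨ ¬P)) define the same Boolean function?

E1: ¬¬¬¬S ∨ ¬¬S
    = ¬¬S ∨ ¬¬S
    = ¬¬S
    = S
E2: ¬(¬Q ∨ ¬(Q ∨ ¬P))
    = Q ∧ (Q ∨ ¬P)
    = Q
These differ: at P=0, Q=0, S=1, E1 = 1 but E2 = 0.

No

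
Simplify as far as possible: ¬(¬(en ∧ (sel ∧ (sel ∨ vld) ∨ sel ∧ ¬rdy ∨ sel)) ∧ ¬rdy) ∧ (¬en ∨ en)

¬(¬(en ∧ (sel ∧ (sel ∨ vld) ∨ sel ∧ ¬rdy ∨ sel)) ∧ ¬rdy) ∧ (¬en ∨ en)
= ¬(¬(en ∧ (sel ∧ (sel ∨ vld) ∨ sel ∧ ¬rdy ∨ sel)) ∧ ¬rdy)   [complement / identity]
= en ∧ (sel ∧ (sel ∨ vld) ∨ sel ∧ ¬rdy ∨ sel) ∨ rdy   [De Morgan]
= en ∧ (sel ∨ sel ∧ ¬rdy ∨ sel) ∨ rdy   [absorption]
= en ∧ (sel ∨ sel) ∨ rdy   [absorption]
= en ∧ sel ∨ rdy   [idempotence]

en ∧ sel ∨ rdy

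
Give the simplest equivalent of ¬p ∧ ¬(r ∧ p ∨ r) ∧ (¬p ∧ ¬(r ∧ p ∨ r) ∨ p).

¬p ∧ ¬(r ∧ p ∨ r) ∧ (¬p ∧ ¬(r ∧ p ∨ r) ∨ p)
= ¬p ∧ ¬(r ∧ p ∨ r)   [absorption]
= ¬p ∧ ¬r   [absorption]

¬p ∧ ¬r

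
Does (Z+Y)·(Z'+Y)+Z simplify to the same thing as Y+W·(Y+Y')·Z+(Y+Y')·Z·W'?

E1: (Z+Y)·(Z'+Y)+Z
    = Z·Z'+Y+Z   [distribution]
    = Y+Z   [complement / identity]
E2: Y+W·(Y+Y')·Z+(Y+Y')·Z·W'
    = Y+(Y+Y')·Z   [distribution]
    = Y+Z   [complement / identity]
Both reduce to Y+Z, so they are equivalent.

Yes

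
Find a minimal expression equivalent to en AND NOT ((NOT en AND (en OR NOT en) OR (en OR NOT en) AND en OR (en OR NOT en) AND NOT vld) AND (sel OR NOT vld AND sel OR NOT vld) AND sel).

en AND NOT sel

en AND NOT ((NOT en AND (en OR NOT en) OR (en OR NOT en) AND en OR (en OR NOT en) AND NOT vld) AND (sel OR NOT vld AND sel OR NOT vld) AND sel)
= en AND NOT ((en OR NOT en OR (en OR NOT en) AND NOT vld) AND (sel OR NOT vld AND sel OR NOT vld) AND sel)   [distribution]
= en AND NOT ((en OR NOT en OR (en OR NOT en) AND NOT vld) AND (sel OR NOT vld) AND sel)   [absorption]
= en AND NOT ((en OR NOT en) AND (sel OR NOT vld) AND sel)   [absorption]
= en AND NOT ((en OR NOT en) AND sel)   [absorption]
= en AND NOT sel   [complement / identity]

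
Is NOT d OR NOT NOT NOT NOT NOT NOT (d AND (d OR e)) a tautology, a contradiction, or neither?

NOT d OR NOT NOT NOT NOT NOT NOT (d AND (d OR e))
= NOT d OR NOT NOT NOT NOT (d AND (d OR e))
= NOT d OR NOT NOT (d AND (d OR e))
= NOT d OR d AND (d OR e)
= NOT d OR d
= TRUE

tautology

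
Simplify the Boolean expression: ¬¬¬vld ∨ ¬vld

¬¬¬vld ∨ ¬vld
= ¬vld ∨ ¬vld   — double negation
= ¬vld   — idempotence

¬vld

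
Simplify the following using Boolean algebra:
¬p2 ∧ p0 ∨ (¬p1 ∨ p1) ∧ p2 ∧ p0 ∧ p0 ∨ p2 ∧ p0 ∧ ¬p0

p0

¬p2 ∧ p0 ∨ (¬p1 ∨ p1) ∧ p2 ∧ p0 ∧ p0 ∨ p2 ∧ p0 ∧ ¬p0
= ¬p2 ∧ p0 ∨ p2 ∧ p0 ∧ p0 ∨ p2 ∧ p0 ∧ ¬p0   — complement / identity
= ¬p2 ∧ p0 ∨ p2 ∧ p0   — distribution
= p0   — distribution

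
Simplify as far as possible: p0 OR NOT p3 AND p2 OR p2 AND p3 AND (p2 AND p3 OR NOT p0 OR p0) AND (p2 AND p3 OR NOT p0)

p0 OR p2

p0 OR NOT p3 AND p2 OR p2 AND p3 AND (p2 AND p3 OR NOT p0 OR p0) AND (p2 AND p3 OR NOT p0)
= p0 OR NOT p3 AND p2 OR p2 AND p3 AND (p2 AND p3 OR NOT p0)   (absorption)
= p0 OR NOT p3 AND p2 OR p2 AND p3   (absorption)
= p0 OR p2   (distribution)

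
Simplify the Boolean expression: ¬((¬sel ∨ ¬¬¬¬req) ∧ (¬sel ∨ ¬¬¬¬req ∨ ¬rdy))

sel ∧ ¬req

¬((¬sel ∨ ¬¬¬¬req) ∧ (¬sel ∨ ¬¬¬¬req ∨ ¬rdy))
= ¬(¬sel ∨ ¬¬¬¬req)   [absorption]
= sel ∧ ¬¬¬req   [De Morgan]
= sel ∧ ¬req   [double negation]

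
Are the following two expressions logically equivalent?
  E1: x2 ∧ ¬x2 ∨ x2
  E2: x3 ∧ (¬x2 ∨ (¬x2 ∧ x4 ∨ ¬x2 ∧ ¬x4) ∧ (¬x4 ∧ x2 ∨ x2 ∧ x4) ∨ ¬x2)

No

E1: x2 ∧ ¬x2 ∨ x2
    = x2   — complement / identity
E2: x3 ∧ (¬x2 ∨ (¬x2 ∧ x4 ∨ ¬x2 ∧ ¬x4) ∧ (¬x4 ∧ x2 ∨ x2 ∧ x4) ∨ ¬x2)
    = x3 ∧ (¬x2 ∨ (¬x2 ∧ x4 ∨ ¬x2 ∧ ¬x4) ∧ x2 ∨ ¬x2)   — distribution
    = x3 ∧ (¬x2 ∨ ¬x2 ∧ x2 ∨ ¬x2)   — distribution
    = x3 ∧ (¬x2 ∨ ¬x2)   — complement / identity
    = x3 ∧ ¬x2   — idempotence
These differ: at x2=1, x3=0, x4=0, E1 = 1 but E2 = 0.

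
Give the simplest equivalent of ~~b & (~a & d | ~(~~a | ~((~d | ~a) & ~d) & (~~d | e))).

b & ~a

~~b & (~a & d | ~(~~a | ~((~d | ~a) & ~d) & (~~d | e)))
= ~~b & (~a & d | ~(~~a | ~~d & (~~d | e)))   — absorption
= ~~b & (~a & d | ~(~~a | ~~d))   — absorption
= ~~b & (~a & d | ~a & ~d)   — De Morgan
= b & (~a & d | ~a & ~d)   — double negation
= b & ~a   — distribution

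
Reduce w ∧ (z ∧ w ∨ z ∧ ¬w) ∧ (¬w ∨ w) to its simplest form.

w ∧ (z ∧ w ∨ z ∧ ¬w) ∧ (¬w ∨ w)
= w ∧ z ∧ (w ∨ ¬w) ∧ (¬w ∨ w)   (distribution)
= w ∧ z ∧ (w ∨ ¬w)   (complement / identity)
= w ∧ z   (complement / identity)

w ∧ z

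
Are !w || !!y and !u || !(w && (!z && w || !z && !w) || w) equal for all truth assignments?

E1: !w || !!y
    = !w || y   — double negation
E2: !u || !(w && (!z && w || !z && !w) || w)
    = !u || !(w && !z || w)   — distribution
    = !u || !w   — absorption
These differ: at u=0, w=1, y=0, z=0, E1 = 0 but E2 = 1.

No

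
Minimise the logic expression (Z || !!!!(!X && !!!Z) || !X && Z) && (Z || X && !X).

(Z || !!!!(!X && !!!Z) || !X && Z) && (Z || X && !X)
= (Z || !!!!(!X && !Z) || !X && Z) && (Z || X && !X)   (double negation)
= (Z || !!!!(!X && !Z) || !X && Z) && Z   (complement / identity)
= (Z || !!(!X && !Z) || !X && Z) && Z   (double negation)
= (Z || !X && !Z || !X && Z) && Z   (double negation)
= (Z || !X) && Z   (distribution)
= Z   (absorption)

Z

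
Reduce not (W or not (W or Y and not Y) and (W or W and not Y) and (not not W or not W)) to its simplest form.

not (W or not (W or Y and not Y) and (W or W and not Y) and (not not W or not W))
= not (W or not (W or Y and not Y) and W and (not not W or not W))
= not (W or not (W or Y and not Y) and W and (W or not W))
= not (W or not (W or Y and not Y) and W)
= not (W or not W and W)
= not W

not W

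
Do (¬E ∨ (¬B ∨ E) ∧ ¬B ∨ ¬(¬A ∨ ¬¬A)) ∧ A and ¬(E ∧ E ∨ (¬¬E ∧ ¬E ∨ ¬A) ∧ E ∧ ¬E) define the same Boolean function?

No

E1: (¬E ∨ (¬B ∨ E) ∧ ¬B ∨ ¬(¬A ∨ ¬¬A)) ∧ A
    = (¬E ∨ (¬B ∨ E) ∧ ¬B ∨ A ∧ ¬A) ∧ A
    = (¬E ∨ ¬B ∨ A ∧ ¬A) ∧ A
    = (¬E ∨ ¬B) ∧ A
E2: ¬(E ∧ E ∨ (¬¬E ∧ ¬E ∨ ¬A) ∧ E ∧ ¬E)
    = ¬(E ∧ E ∨ (E ∧ ¬E ∨ ¬A) ∧ E ∧ ¬E)
    = ¬(E ∧ E ∨ E ∧ ¬E)
    = ¬E
These differ: at A=0, B=0, E=0, E1 = 0 but E2 = 1.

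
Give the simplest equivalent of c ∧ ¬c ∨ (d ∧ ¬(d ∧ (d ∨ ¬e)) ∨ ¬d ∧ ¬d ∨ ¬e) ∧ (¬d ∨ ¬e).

¬d ∨ ¬e

c ∧ ¬c ∨ (d ∧ ¬(d ∧ (d ∨ ¬e)) ∨ ¬d ∧ ¬d ∨ ¬e) ∧ (¬d ∨ ¬e)
= c ∧ ¬c ∨ (d ∧ ¬d ∨ ¬d ∧ ¬d ∨ ¬e) ∧ (¬d ∨ ¬e)   — absorption
= c ∧ ¬c ∨ (¬d ∨ ¬e) ∧ (¬d ∨ ¬e)   — distribution
= c ∧ ¬c ∨ ¬d ∨ ¬e   — idempotence
= ¬d ∨ ¬e   — complement / identity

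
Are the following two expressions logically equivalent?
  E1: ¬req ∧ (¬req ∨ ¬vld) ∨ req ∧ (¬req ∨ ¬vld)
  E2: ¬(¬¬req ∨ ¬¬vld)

No

E1: ¬req ∧ (¬req ∨ ¬vld) ∨ req ∧ (¬req ∨ ¬vld)
    = ¬req ∨ ¬vld
E2: ¬(¬¬req ∨ ¬¬vld)
    = ¬req ∧ ¬vld
These differ: at req=0, vld=1, E1 = 1 but E2 = 0.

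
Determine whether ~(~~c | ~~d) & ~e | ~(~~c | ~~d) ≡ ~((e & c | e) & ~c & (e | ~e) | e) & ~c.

E1: ~(~~c | ~~d) & ~e | ~(~~c | ~~d)
    = ~(~~c | ~~d)   [absorption]
    = ~c & ~d   [De Morgan]
E2: ~((e & c | e) & ~c & (e | ~e) | e) & ~c
    = ~((e & c | e) & ~c | e) & ~c   [complement / identity]
    = ~(e & ~c | e) & ~c   [absorption]
    = ~e & ~c   [absorption]
These differ: at c=0, d=1, e=0, E1 = 0 but E2 = 1.

No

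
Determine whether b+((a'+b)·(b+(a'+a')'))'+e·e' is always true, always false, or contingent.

b+((a'+b)·(b+(a'+a')'))'+e·e'
= b+((a'+b)·(b+a·a))'+e·e'   (De Morgan)
= b+((a'+b)·(b+a·a))'   (complement / identity)
= b+(a'·a·a+b)'   (distribution)
= b+(a'·a+b)'   (idempotence)
= b+b'   (complement / identity)
= 1   (complement)

always true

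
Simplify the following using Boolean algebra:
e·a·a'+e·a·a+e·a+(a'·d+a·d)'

e·a+d'

e·a·a'+e·a·a+e·a+(a'·d+a·d)'
= e·a+e·a+(a'·d+a·d)'   [distribution]
= e·a+(a'·d+a·d)'   [idempotence]
= e·a+d'   [distribution]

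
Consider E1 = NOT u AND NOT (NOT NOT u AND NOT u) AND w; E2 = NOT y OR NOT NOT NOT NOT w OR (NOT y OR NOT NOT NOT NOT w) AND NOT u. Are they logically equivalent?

E1: NOT u AND NOT (NOT NOT u AND NOT u) AND w
    = NOT u AND (NOT u OR u) AND w   [De Morgan]
    = NOT u AND w   [complement / identity]
E2: NOT y OR NOT NOT NOT NOT w OR (NOT y OR NOT NOT NOT NOT w) AND NOT u
    = NOT y OR NOT NOT NOT NOT w   [absorption]
    = NOT y OR NOT NOT w   [double negation]
    = NOT y OR w   [double negation]
These differ: at u=1, w=0, y=0, E1 = 0 but E2 = 1.

No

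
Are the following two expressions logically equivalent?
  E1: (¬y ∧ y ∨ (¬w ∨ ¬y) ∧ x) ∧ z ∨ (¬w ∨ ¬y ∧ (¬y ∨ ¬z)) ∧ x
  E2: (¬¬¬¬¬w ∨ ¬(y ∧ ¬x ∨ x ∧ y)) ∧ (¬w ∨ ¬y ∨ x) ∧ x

Yes

E1: (¬y ∧ y ∨ (¬w ∨ ¬y) ∧ x) ∧ z ∨ (¬w ∨ ¬y ∧ (¬y ∨ ¬z)) ∧ x
    = (¬w ∨ ¬y) ∧ x ∧ z ∨ (¬w ∨ ¬y ∧ (¬y ∨ ¬z)) ∧ x   [complement / identity]
    = (¬w ∨ ¬y) ∧ x ∧ z ∨ (¬w ∨ ¬y) ∧ x   [absorption]
    = (¬w ∨ ¬y) ∧ x   [absorption]
E2: (¬¬¬¬¬w ∨ ¬(y ∧ ¬x ∨ x ∧ y)) ∧ (¬w ∨ ¬y ∨ x) ∧ x
    = (¬¬¬w ∨ ¬(y ∧ ¬x ∨ x ∧ y)) ∧ (¬w ∨ ¬y ∨ x) ∧ x   [double negation]
    = (¬¬¬w ∨ ¬y) ∧ (¬w ∨ ¬y ∨ x) ∧ x   [distribution]
    = (¬w ∨ ¬y) ∧ (¬w ∨ ¬y ∨ x) ∧ x   [double negation]
    = (¬w ∨ ¬y) ∧ x   [absorption]
Both reduce to (¬w ∨ ¬y) ∧ x, so they are equivalent.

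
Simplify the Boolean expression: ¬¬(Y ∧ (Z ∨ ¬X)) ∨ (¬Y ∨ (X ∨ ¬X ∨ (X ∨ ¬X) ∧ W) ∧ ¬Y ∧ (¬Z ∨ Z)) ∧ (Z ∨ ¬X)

Z ∨ ¬X

¬¬(Y ∧ (Z ∨ ¬X)) ∨ (¬Y ∨ (X ∨ ¬X ∨ (X ∨ ¬X) ∧ W) ∧ ¬Y ∧ (¬Z ∨ Z)) ∧ (Z ∨ ¬X)
= ¬¬(Y ∧ (Z ∨ ¬X)) ∨ (¬Y ∨ (X ∨ ¬X ∨ (X ∨ ¬X) ∧ W) ∧ ¬Y) ∧ (Z ∨ ¬X)   — complement / identity
= ¬¬(Y ∧ (Z ∨ ¬X)) ∨ (¬Y ∨ (X ∨ ¬X) ∧ ¬Y) ∧ (Z ∨ ¬X)   — absorption
= ¬¬(Y ∧ (Z ∨ ¬X)) ∨ (¬Y ∨ ¬Y) ∧ (Z ∨ ¬X)   — complement / identity
= ¬¬(Y ∧ (Z ∨ ¬X)) ∨ ¬Y ∧ (Z ∨ ¬X)   — idempotence
= Y ∧ (Z ∨ ¬X) ∨ ¬Y ∧ (Z ∨ ¬X)   — double negation
= Z ∨ ¬X   — distribution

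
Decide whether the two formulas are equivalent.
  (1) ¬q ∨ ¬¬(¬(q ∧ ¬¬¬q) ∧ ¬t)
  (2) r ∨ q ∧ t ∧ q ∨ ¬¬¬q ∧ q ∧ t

E1: ¬q ∨ ¬¬(¬(q ∧ ¬¬¬q) ∧ ¬t)
    = ¬q ∨ ¬(q ∧ ¬¬¬q ∨ t)   [De Morgan]
    = ¬q ∨ ¬(q ∧ ¬q ∨ t)   [double negation]
    = ¬q ∨ ¬t   [complement / identity]
E2: r ∨ q ∧ t ∧ q ∨ ¬¬¬q ∧ q ∧ t
    = r ∨ q ∧ t ∧ q ∨ ¬q ∧ q ∧ t   [double negation]
    = r ∨ q ∧ t   [distribution]
These differ: at q=0, r=0, t=1, E1 = 1 but E2 = 0.

No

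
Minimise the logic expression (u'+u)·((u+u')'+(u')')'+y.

(u'+u)·((u+u')'+(u')')'+y
= (u'+u)·(u+u')·u'+y   — De Morgan
= (u'+u)·u'+y   — complement / identity
= u'+y   — complement / identity

u'+y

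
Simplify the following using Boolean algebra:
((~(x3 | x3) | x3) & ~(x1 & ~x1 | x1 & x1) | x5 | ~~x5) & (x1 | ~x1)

~x1 | x5

((~(x3 | x3) | x3) & ~(x1 & ~x1 | x1 & x1) | x5 | ~~x5) & (x1 | ~x1)
= (~(x3 | x3) | x3) & ~(x1 & ~x1 | x1 & x1) | x5 | ~~x5   (complement / identity)
= (~(x3 | x3) | x3) & ~(x1 & ~x1 | x1 & x1) | x5 | x5   (double negation)
= (~x3 | x3) & ~(x1 & ~x1 | x1 & x1) | x5 | x5   (idempotence)
= (~x3 | x3) & ~(x1 & ~x1 | x1 & x1) | x5   (idempotence)
= (~x3 | x3) & ~x1 | x5   (distribution)
= ~x1 | x5   (complement / identity)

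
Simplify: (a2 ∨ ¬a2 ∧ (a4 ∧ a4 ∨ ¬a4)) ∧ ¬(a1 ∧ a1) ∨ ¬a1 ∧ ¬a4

(a2 ∨ ¬a2 ∧ (a4 ∧ a4 ∨ ¬a4)) ∧ ¬(a1 ∧ a1) ∨ ¬a1 ∧ ¬a4
= (a2 ∨ ¬a2 ∧ (a4 ∨ ¬a4)) ∧ ¬(a1 ∧ a1) ∨ ¬a1 ∧ ¬a4   — idempotence
= (a2 ∨ ¬a2) ∧ ¬(a1 ∧ a1) ∨ ¬a1 ∧ ¬a4   — complement / identity
= ¬(a1 ∧ a1) ∨ ¬a1 ∧ ¬a4   — complement / identity
= ¬a1 ∨ ¬a1 ∧ ¬a4   — idempotence
= ¬a1   — absorption

¬a1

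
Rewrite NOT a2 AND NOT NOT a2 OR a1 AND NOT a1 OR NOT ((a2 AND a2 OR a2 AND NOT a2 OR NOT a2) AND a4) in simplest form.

NOT a4

NOT a2 AND NOT NOT a2 OR a1 AND NOT a1 OR NOT ((a2 AND a2 OR a2 AND NOT a2 OR NOT a2) AND a4)
= NOT a2 AND NOT NOT a2 OR NOT ((a2 AND a2 OR a2 AND NOT a2 OR NOT a2) AND a4)   (complement / identity)
= NOT a2 AND a2 OR NOT ((a2 AND a2 OR a2 AND NOT a2 OR NOT a2) AND a4)   (double negation)
= NOT a2 AND a2 OR NOT ((a2 OR NOT a2) AND a4)   (distribution)
= NOT a2 AND a2 OR NOT a4   (complement / identity)
= NOT a4   (complement / identity)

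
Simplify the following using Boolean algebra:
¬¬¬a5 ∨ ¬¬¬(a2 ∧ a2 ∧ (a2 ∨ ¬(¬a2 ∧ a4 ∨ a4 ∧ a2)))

¬a5 ∨ ¬a2

¬¬¬a5 ∨ ¬¬¬(a2 ∧ a2 ∧ (a2 ∨ ¬(¬a2 ∧ a4 ∨ a4 ∧ a2)))
= ¬¬¬a5 ∨ ¬¬¬(a2 ∧ (a2 ∨ ¬(¬a2 ∧ a4 ∨ a4 ∧ a2)))   [idempotence]
= ¬¬¬a5 ∨ ¬(a2 ∧ (a2 ∨ ¬(¬a2 ∧ a4 ∨ a4 ∧ a2)))   [double negation]
= ¬¬¬a5 ∨ ¬(a2 ∧ (a2 ∨ ¬a4))   [distribution]
= ¬¬¬a5 ∨ ¬a2   [absorption]
= ¬a5 ∨ ¬a2   [double negation]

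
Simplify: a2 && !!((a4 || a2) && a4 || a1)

a2 && (a4 || a1)

a2 && !!((a4 || a2) && a4 || a1)
= a2 && ((a4 || a2) && a4 || a1)   [double negation]
= a2 && (a4 || a1)   [absorption]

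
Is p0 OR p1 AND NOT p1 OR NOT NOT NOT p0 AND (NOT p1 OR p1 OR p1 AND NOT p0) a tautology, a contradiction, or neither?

tautology

p0 OR p1 AND NOT p1 OR NOT NOT NOT p0 AND (NOT p1 OR p1 OR p1 AND NOT p0)
= p0 OR p1 AND NOT p1 OR NOT NOT NOT p0 AND (NOT p1 OR p1)   — absorption
= p0 OR NOT NOT NOT p0 AND (NOT p1 OR p1)   — complement / identity
= p0 OR NOT p0 AND (NOT p1 OR p1)   — double negation
= p0 OR NOT p0   — complement / identity
= TRUE   — complement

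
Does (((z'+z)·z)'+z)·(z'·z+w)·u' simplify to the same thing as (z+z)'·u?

E1: (((z'+z)·z)'+z)·(z'·z+w)·u'
    = (z'+z)·(z'·z+w)·u'
    = (z'+z)·w·u'
    = w·u'
E2: (z+z)'·u
    = z'·u
These differ: at u=1, w=1, z=0, E1 = 0 but E2 = 1.

No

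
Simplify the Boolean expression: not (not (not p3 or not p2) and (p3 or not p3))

not p3 or not p2

not (not (not p3 or not p2) and (p3 or not p3))
= not not (not p3 or not p2)   [complement / identity]
= not p3 or not p2   [double negation]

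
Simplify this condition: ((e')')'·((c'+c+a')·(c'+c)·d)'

e'·d'

((e')')'·((c'+c+a')·(c'+c)·d)'
= ((e')')'·((c'+c)·d)'
= ((e')')'·d'
= e'·d'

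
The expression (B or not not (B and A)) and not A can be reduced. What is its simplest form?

(B or not not (B and A)) and not A
= (B or B and A) and not A   (double negation)
= B and not A   (absorption)

B and not A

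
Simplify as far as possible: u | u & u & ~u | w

u | w

u | u & u & ~u | w
= u | u & ~u | w
= u | w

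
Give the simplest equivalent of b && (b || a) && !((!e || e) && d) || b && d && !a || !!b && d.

b

b && (b || a) && !((!e || e) && d) || b && d && !a || !!b && d
= b && (b || a) && !((!e || e) && d) || b && d && !a || b && d   [double negation]
= b && (b || a) && !((!e || e) && d) || b && d   [absorption]
= b && (b || a) && !d || b && d   [complement / identity]
= b && !d || b && d   [absorption]
= b   [distribution]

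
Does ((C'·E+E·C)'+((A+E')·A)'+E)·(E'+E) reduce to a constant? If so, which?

((C'·E+E·C)'+((A+E')·A)'+E)·(E'+E)
= ((C'·E+E·C)'+A'+E)·(E'+E)   (absorption)
= ((C'·E+E·C)'+A')·E'+E   (distribution)
= (E'+A')·E'+E   (distribution)
= E'+E   (absorption)
= 1   (complement)

yes, True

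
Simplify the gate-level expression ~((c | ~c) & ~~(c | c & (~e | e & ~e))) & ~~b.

~((c | ~c) & ~~(c | c & (~e | e & ~e))) & ~~b
= ~((c | ~c) & ~~(c | c & ~e)) & ~~b   (complement / identity)
= ~((c | ~c) & (c | c & ~e)) & ~~b   (double negation)
= ~((c | ~c) & c) & ~~b   (absorption)
= ~c & ~~b   (complement / identity)
= ~c & b   (double negation)

~c & b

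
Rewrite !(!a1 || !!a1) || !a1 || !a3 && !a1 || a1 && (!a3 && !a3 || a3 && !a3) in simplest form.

!a1 || !a3

!(!a1 || !!a1) || !a1 || !a3 && !a1 || a1 && (!a3 && !a3 || a3 && !a3)
= !(!a1 || !!a1) || !a1 || !a3 && !a1 || a1 && !a3
= a1 && !a1 || !a1 || !a3 && !a1 || a1 && !a3
= !a1 || !a3 && !a1 || a1 && !a3
= !a1 || !a3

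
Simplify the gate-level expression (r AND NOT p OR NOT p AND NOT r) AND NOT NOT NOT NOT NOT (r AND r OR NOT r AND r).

(r AND NOT p OR NOT p AND NOT r) AND NOT NOT NOT NOT NOT (r AND r OR NOT r AND r)
= NOT p AND NOT NOT NOT NOT NOT (r AND r OR NOT r AND r)
= NOT p AND NOT NOT NOT NOT NOT r
= NOT p AND NOT NOT NOT r
= NOT p AND NOT r

NOT p AND NOT r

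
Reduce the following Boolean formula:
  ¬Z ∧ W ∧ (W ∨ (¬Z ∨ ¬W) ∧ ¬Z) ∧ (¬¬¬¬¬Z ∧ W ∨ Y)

¬Z ∧ W

¬Z ∧ W ∧ (W ∨ (¬Z ∨ ¬W) ∧ ¬Z) ∧ (¬¬¬¬¬Z ∧ W ∨ Y)
= ¬Z ∧ W ∧ (W ∨ ¬Z) ∧ (¬¬¬¬¬Z ∧ W ∨ Y)   — absorption
= ¬Z ∧ W ∧ (W ∨ ¬Z) ∧ (¬¬¬Z ∧ W ∨ Y)   — double negation
= ¬Z ∧ W ∧ (W ∨ ¬Z) ∧ (¬Z ∧ W ∨ Y)   — double negation
= ¬Z ∧ W ∧ (¬Z ∧ W ∨ Y)   — absorption
= ¬Z ∧ W   — absorption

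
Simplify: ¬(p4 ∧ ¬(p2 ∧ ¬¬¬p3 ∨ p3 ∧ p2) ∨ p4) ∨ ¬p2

¬p4 ∨ ¬p2

¬(p4 ∧ ¬(p2 ∧ ¬¬¬p3 ∨ p3 ∧ p2) ∨ p4) ∨ ¬p2
= ¬(p4 ∧ ¬(p2 ∧ ¬p3 ∨ p3 ∧ p2) ∨ p4) ∨ ¬p2
= ¬(p4 ∧ ¬p2 ∨ p4) ∨ ¬p2
= ¬p4 ∨ ¬p2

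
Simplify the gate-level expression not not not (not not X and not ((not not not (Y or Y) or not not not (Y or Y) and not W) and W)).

not X or not Y and W

not not not (not not X and not ((not not not (Y or Y) or not not not (Y or Y) and not W) and W))
= not not not (not not X and not (not not not (Y or Y) and W))   [absorption]
= not not (not X or not not not (Y or Y) and W)   [De Morgan]
= not X or not not not (Y or Y) and W   [double negation]
= not X or not (Y or Y) and W   [double negation]
= not X or not Y and W   [idempotence]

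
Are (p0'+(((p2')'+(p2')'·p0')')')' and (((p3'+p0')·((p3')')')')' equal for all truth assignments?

No

E1: (p0'+(((p2')'+(p2')'·p0')')')'
    = (p0'+(((p2')')')')'   [absorption]
    = p0·((p2')')'   [De Morgan]
    = p0·p2'   [double negation]
E2: (((p3'+p0')·((p3')')')')'
    = (((p3'+p0')·p3')')'   [double negation]
    = ((p3')')'   [absorption]
    = p3'   [double negation]
These differ: at p0=0, p2=0, p3=0, E1 = 0 but E2 = 1.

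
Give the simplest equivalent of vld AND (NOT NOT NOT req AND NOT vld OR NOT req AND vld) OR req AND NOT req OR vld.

vld AND (NOT NOT NOT req AND NOT vld OR NOT req AND vld) OR req AND NOT req OR vld
= vld AND (NOT req AND NOT vld OR NOT req AND vld) OR req AND NOT req OR vld   [double negation]
= vld AND (NOT req AND NOT vld OR NOT req AND vld) OR vld   [complement / identity]
= vld AND NOT req OR vld   [distribution]
= vld   [absorption]

vld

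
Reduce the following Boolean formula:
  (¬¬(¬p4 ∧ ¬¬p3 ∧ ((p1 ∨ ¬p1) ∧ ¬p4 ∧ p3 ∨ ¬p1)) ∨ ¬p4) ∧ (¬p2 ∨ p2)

¬p4

(¬¬(¬p4 ∧ ¬¬p3 ∧ ((p1 ∨ ¬p1) ∧ ¬p4 ∧ p3 ∨ ¬p1)) ∨ ¬p4) ∧ (¬p2 ∨ p2)
= (¬¬(¬p4 ∧ ¬¬p3 ∧ (¬p4 ∧ p3 ∨ ¬p1)) ∨ ¬p4) ∧ (¬p2 ∨ p2)   (complement / identity)
= (¬¬(¬p4 ∧ p3 ∧ (¬p4 ∧ p3 ∨ ¬p1)) ∨ ¬p4) ∧ (¬p2 ∨ p2)   (double negation)
= (¬p4 ∧ p3 ∧ (¬p4 ∧ p3 ∨ ¬p1) ∨ ¬p4) ∧ (¬p2 ∨ p2)   (double negation)
= (¬p4 ∧ p3 ∨ ¬p4) ∧ (¬p2 ∨ p2)   (absorption)
= ¬p4 ∧ p3 ∨ ¬p4   (complement / identity)
= ¬p4   (absorption)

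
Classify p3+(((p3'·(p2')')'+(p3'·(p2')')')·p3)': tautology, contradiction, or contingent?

tautology

p3+(((p3'·(p2')')'+(p3'·(p2')')')·p3)'
= p3+((p3'·(p2')')'·p3)'   — idempotence
= p3+((p3+p2')·p3)'   — De Morgan
= p3+p3'   — absorption
= 1   — complement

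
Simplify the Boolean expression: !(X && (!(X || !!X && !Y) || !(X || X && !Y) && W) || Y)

!Y

!(X && (!(X || !!X && !Y) || !(X || X && !Y) && W) || Y)
= !(X && (!(X || X && !Y) || !(X || X && !Y) && W) || Y)   [double negation]
= !(X && !(X || X && !Y) || Y)   [absorption]
= !(X && !X || Y)   [absorption]
= !Y   [complement / identity]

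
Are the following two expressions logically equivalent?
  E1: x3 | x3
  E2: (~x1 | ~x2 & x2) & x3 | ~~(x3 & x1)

Yes

E1: x3 | x3
    = x3   (idempotence)
E2: (~x1 | ~x2 & x2) & x3 | ~~(x3 & x1)
    = ~x1 & x3 | ~~(x3 & x1)   (complement / identity)
    = ~x1 & x3 | x3 & x1   (double negation)
    = x3   (distribution)
Both reduce to x3, so they are equivalent.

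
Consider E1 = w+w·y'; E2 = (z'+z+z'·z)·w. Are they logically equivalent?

Yes

E1: w+w·y'
    = w   [absorption]
E2: (z'+z+z'·z)·w
    = (z'+z)·w   [complement / identity]
    = w   [complement / identity]
Both reduce to w, so they are equivalent.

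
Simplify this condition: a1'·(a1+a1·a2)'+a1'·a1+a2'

a1'+a2'

a1'·(a1+a1·a2)'+a1'·a1+a2'
= a1'·a1'+a1'·a1+a2'
= a1'+a2'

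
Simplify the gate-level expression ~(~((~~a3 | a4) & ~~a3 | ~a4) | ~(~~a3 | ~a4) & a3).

a3 | ~a4

~(~((~~a3 | a4) & ~~a3 | ~a4) | ~(~~a3 | ~a4) & a3)
= ~(~(~~a3 | ~a4) | ~(~~a3 | ~a4) & a3)   (absorption)
= ~~(~~a3 | ~a4)   (absorption)
= ~~a3 | ~a4   (double negation)
= a3 | ~a4   (double negation)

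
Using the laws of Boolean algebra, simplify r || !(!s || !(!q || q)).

r || !(!s || !(!q || q))
= r || s && (!q || q)   (De Morgan)
= r || s   (complement / identity)

r || s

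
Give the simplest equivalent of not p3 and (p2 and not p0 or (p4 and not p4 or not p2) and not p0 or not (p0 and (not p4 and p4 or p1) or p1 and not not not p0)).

not p3 and (not p0 or not p1)

not p3 and (p2 and not p0 or (p4 and not p4 or not p2) and not p0 or not (p0 and (not p4 and p4 or p1) or p1 and not not not p0))
= not p3 and (p2 and not p0 or not p2 and not p0 or not (p0 and (not p4 and p4 or p1) or p1 and not not not p0))   — complement / identity
= not p3 and (not p0 or not (p0 and (not p4 and p4 or p1) or p1 and not not not p0))   — distribution
= not p3 and (not p0 or not (p0 and p1 or p1 and not not not p0))   — complement / identity
= not p3 and (not p0 or not (p0 and p1 or p1 and not p0))   — double negation
= not p3 and (not p0 or not p1)   — distribution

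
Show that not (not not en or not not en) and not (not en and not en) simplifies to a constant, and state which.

not (not not en or not not en) and not (not en and not en)
= not (not not en or not not en) and (en or en)   [De Morgan]
= not en and not en and (en or en)   [De Morgan]
= not en and (en or en)   [idempotence]
= not en and en   [idempotence]
= False   [complement]

False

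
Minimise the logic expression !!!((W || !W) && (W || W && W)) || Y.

!W || Y

!!!((W || !W) && (W || W && W)) || Y
= !((W || !W) && (W || W && W)) || Y
= !((W || !W) && (W || W)) || Y
= !(W || !W && W) || Y
= !W || Y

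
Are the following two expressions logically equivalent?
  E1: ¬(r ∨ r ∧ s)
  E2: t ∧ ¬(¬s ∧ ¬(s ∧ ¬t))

E1: ¬(r ∨ r ∧ s)
    = ¬r
E2: t ∧ ¬(¬s ∧ ¬(s ∧ ¬t))
    = t ∧ (s ∨ s ∧ ¬t)
    = t ∧ s
These differ: at r=0, s=0, t=0, E1 = 1 but E2 = 0.

No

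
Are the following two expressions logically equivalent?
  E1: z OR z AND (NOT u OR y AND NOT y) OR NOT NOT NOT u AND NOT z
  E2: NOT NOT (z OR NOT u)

E1: z OR z AND (NOT u OR y AND NOT y) OR NOT NOT NOT u AND NOT z
    = z OR z AND NOT u OR NOT NOT NOT u AND NOT z
    = z OR z AND NOT u OR NOT u AND NOT z
    = z OR NOT u
E2: NOT NOT (z OR NOT u)
    = z OR NOT u
Both reduce to z OR NOT u, so they are equivalent.

Yes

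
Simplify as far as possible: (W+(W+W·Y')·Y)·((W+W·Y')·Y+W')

W·Y

(W+(W+W·Y')·Y)·((W+W·Y')·Y+W')
= W·W'+(W+W·Y')·Y   (distribution)
= (W+W·Y')·Y   (complement / identity)
= W·Y   (absorption)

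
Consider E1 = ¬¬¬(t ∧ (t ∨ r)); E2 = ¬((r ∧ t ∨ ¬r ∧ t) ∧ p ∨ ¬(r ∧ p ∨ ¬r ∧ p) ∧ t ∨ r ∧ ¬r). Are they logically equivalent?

E1: ¬¬¬(t ∧ (t ∨ r))
    = ¬(t ∧ (t ∨ r))   (double negation)
    = ¬t   (absorption)
E2: ¬((r ∧ t ∨ ¬r ∧ t) ∧ p ∨ ¬(r ∧ p ∨ ¬r ∧ p) ∧ t ∨ r ∧ ¬r)
    = ¬((r ∧ t ∨ ¬r ∧ t) ∧ p ∨ ¬p ∧ t ∨ r ∧ ¬r)   (distribution)
    = ¬(t ∧ p ∨ ¬p ∧ t ∨ r ∧ ¬r)   (distribution)
    = ¬(t ∧ p ∨ ¬p ∧ t)   (complement / identity)
    = ¬t   (distribution)
Both reduce to ¬t, so they are equivalent.

Yes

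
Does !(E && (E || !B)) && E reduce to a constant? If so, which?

yes, False

!(E && (E || !B)) && E
= !E && E
= false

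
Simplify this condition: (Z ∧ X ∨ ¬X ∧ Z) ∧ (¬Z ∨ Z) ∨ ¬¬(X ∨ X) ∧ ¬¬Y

(Z ∧ X ∨ ¬X ∧ Z) ∧ (¬Z ∨ Z) ∨ ¬¬(X ∨ X) ∧ ¬¬Y
= Z ∧ (¬Z ∨ Z) ∨ ¬¬(X ∨ X) ∧ ¬¬Y   [distribution]
= Z ∧ (¬Z ∨ Z) ∨ ¬¬X ∧ ¬¬Y   [idempotence]
= Z ∨ ¬¬X ∧ ¬¬Y   [complement / identity]
= Z ∨ X ∧ ¬¬Y   [double negation]
= Z ∨ X ∧ Y   [double negation]

Z ∨ X ∧ Y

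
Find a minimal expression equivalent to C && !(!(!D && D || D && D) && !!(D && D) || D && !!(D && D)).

C && !(!(!D && D || D && D) && !!(D && D) || D && !!(D && D))
= C && !(!D && !!(D && D) || D && !!(D && D))
= C && !!!(D && D)
= C && !(D && D)
= C && !D

C && !D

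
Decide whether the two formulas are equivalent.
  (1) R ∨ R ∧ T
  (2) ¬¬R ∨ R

Yes

E1: R ∨ R ∧ T
    = R   [absorption]
E2: ¬¬R ∨ R
    = R ∨ R   [double negation]
    = R   [idempotence]
Both reduce to R, so they are equivalent.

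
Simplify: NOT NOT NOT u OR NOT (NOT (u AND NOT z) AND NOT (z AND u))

TRUE

NOT NOT NOT u OR NOT (NOT (u AND NOT z) AND NOT (z AND u))
= NOT NOT NOT u OR u AND NOT z OR z AND u
= NOT u OR u AND NOT z OR z AND u
= NOT u OR u
= TRUE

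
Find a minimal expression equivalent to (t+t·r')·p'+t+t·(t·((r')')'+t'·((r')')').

t

(t+t·r')·p'+t+t·(t·((r')')'+t'·((r')')')
= (t+t·r')·p'+t+t·((r')')'   (distribution)
= (t+t·r')·p'+t+t·r'   (double negation)
= t+t·r'   (absorption)
= t   (absorption)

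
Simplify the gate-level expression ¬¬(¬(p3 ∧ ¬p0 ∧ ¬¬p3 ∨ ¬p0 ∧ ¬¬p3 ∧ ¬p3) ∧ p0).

¬¬(¬(p3 ∧ ¬p0 ∧ ¬¬p3 ∨ ¬p0 ∧ ¬¬p3 ∧ ¬p3) ∧ p0)
= ¬¬(¬(¬p0 ∧ ¬¬p3) ∧ p0)   (distribution)
= ¬¬((p0 ∨ ¬p3) ∧ p0)   (De Morgan)
= ¬¬p0   (absorption)
= p0   (double negation)

p0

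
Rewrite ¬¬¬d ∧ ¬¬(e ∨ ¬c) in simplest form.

¬d ∧ (e ∨ ¬c)

¬¬¬d ∧ ¬¬(e ∨ ¬c)
= ¬d ∧ ¬¬(e ∨ ¬c)
= ¬d ∧ (e ∨ ¬c)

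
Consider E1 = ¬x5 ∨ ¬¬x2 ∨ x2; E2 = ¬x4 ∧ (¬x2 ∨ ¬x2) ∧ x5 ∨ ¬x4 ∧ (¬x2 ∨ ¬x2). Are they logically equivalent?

E1: ¬x5 ∨ ¬¬x2 ∨ x2
    = ¬x5 ∨ x2 ∨ x2   — double negation
    = ¬x5 ∨ x2   — idempotence
E2: ¬x4 ∧ (¬x2 ∨ ¬x2) ∧ x5 ∨ ¬x4 ∧ (¬x2 ∨ ¬x2)
    = ¬x4 ∧ (¬x2 ∨ ¬x2)   — absorption
    = ¬x4 ∧ ¬x2   — idempotence
These differ: at x2=1, x4=1, x5=0, E1 = 1 but E2 = 0.

No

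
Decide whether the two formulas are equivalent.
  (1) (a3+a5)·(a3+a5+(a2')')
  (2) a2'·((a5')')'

No

E1: (a3+a5)·(a3+a5+(a2')')
    = (a3+a5)·(a3+a5+a2)   (double negation)
    = a3+a5   (absorption)
E2: a2'·((a5')')'
    = a2'·a5'   (double negation)
These differ: at a2=1, a3=1, a5=1, E1 = 1 but E2 = 0.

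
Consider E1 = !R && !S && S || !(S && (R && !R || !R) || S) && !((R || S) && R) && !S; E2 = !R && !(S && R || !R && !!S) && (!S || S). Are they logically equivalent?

E1: !R && !S && S || !(S && (R && !R || !R) || S) && !((R || S) && R) && !S
    = !R && !S && S || !(S && !R || S) && !((R || S) && R) && !S   (complement / identity)
    = !R && !S && S || !S && !((R || S) && R) && !S   (absorption)
    = !R && !S && S || !S && !R && !S   (absorption)
    = !R && !S   (distribution)
E2: !R && !(S && R || !R && !!S) && (!S || S)
    = !R && !(S && R || !R && S) && (!S || S)   (double negation)
    = !R && !S && (!S || S)   (distribution)
    = !R && !S   (complement / identity)
Both reduce to !R && !S, so they are equivalent.

Yes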